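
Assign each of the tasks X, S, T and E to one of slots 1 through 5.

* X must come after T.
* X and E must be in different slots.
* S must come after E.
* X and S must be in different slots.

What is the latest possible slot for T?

Downstream work caps T at 4.
T at 4 is achievable: S in 2, T in 4, E in 1, X in 5.

4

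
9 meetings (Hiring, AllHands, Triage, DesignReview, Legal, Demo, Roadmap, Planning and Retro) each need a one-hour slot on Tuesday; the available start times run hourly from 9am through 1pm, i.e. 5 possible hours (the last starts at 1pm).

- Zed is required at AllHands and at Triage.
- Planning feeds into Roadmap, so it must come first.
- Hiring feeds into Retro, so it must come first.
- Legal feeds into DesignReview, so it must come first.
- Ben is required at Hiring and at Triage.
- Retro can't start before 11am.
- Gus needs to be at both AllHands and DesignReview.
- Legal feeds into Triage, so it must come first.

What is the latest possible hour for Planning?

Downstream work caps Planning at 12pm.
Planning at 12pm is achievable: Roadmap in 1pm, Demo in 9am, Legal in 9am, Hiring in 9am, Triage in 10am, DesignReview in 10am, Planning in 12pm, AllHands in 9am, Retro in 11am.

12pm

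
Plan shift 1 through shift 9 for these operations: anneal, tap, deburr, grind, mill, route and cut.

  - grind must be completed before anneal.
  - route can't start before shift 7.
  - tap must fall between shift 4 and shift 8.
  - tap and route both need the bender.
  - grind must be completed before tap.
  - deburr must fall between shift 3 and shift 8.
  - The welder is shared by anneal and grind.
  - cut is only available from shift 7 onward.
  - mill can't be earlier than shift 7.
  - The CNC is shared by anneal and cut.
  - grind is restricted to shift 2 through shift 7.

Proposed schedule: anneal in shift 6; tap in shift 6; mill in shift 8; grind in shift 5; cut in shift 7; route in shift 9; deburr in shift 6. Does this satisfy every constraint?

Yes, all constraints hold

tap must fall between shift 4 and shift 8 — holds.
cut is only available from shift 7 onward — holds.
mill can't be earlier than shift 7 — holds.
The welder is shared by anneal and grind — holds.
grind must be completed before tap — holds.
The CNC is shared by anneal and cut — holds.
tap and route both need the bender — holds.
grind must be completed before anneal — holds.
deburr must fall between shift 3 and shift 8 — holds.
grind is restricted to shift 2 through shift 7 — holds.
route can't start before shift 7 — holds.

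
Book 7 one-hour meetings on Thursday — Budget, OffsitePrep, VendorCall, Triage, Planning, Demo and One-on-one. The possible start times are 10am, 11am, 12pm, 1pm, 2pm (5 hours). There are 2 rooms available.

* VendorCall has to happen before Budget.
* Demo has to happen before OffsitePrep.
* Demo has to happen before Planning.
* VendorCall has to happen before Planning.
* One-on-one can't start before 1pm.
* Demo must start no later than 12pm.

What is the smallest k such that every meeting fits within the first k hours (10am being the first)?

4 hours

The precedence chain requires at least 2 distinct hours.
With at most 2 per hour and 7 meetings, at least 4 hours are needed.
One-on-one can't be placed before 1pm — that is hour 4 counting from 10am — so the schedule must run through at least 4 hours.
4 works (last occupied hour: 1pm): for example Budget in 11am, Demo in 10am, One-on-one in 1pm, VendorCall in 10am, OffsitePrep in 12pm, Planning in 11am, Triage in 12pm.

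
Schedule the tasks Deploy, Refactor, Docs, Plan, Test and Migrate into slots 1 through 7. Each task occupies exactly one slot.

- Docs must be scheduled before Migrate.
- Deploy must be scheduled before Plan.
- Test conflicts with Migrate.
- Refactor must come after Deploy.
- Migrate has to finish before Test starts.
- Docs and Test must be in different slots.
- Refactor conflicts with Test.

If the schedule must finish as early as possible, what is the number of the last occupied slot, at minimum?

The precedence chain requires at least 3 distinct slots.
3 works (last occupied slot: 3): for example Refactor=2, Plan=2, Docs=1, Deploy=1, Migrate=2, Test=3.

slot 3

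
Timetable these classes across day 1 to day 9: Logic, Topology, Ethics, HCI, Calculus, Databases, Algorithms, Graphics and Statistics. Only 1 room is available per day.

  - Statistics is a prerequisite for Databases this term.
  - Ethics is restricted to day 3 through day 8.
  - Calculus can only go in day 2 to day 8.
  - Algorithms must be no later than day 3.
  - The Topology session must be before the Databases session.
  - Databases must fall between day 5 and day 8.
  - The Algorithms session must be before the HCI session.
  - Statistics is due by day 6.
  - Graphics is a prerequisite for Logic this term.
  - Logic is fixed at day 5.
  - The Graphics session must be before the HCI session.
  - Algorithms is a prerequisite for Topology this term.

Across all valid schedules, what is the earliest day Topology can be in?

day 2

Precedence pushes Topology to at least day 2; downstream work caps Topology at day 7.
Topology at day 2 is achievable: Graphics in day 4; Logic in day 5; Calculus in day 8; Ethics in day 7; Databases in day 6; Statistics in day 3; Algorithms in day 1; HCI in day 9; Topology in day 2.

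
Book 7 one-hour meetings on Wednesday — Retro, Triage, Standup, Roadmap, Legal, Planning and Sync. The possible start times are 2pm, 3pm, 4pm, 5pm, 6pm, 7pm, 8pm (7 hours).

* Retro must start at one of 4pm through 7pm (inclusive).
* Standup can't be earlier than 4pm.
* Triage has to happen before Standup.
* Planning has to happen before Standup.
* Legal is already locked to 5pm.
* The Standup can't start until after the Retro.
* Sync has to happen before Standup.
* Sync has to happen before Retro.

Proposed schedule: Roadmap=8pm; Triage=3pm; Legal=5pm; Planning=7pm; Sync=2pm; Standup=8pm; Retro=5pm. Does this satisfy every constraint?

Planning has to happen before Standup — holds.
Sync has to happen before Retro — holds.
Triage has to happen before Standup — holds.
Sync has to happen before Standup — holds.
Retro must start at one of 4pm through 7pm (inclusive) — holds.
Legal is already locked to 5pm — holds.
The Standup can't start until after the Retro — holds.
Standup can't be earlier than 4pm — holds.

Valid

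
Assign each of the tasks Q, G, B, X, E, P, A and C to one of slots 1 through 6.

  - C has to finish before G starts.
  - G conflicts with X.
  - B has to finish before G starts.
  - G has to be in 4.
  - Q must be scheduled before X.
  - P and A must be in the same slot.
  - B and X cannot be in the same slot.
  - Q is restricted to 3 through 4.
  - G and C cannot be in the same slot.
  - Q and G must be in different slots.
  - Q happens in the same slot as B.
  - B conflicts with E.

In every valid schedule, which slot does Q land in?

3

Q's window is 3–4.
G is fixed at 4, and Q can't share a slot with G.
So Q must be 3.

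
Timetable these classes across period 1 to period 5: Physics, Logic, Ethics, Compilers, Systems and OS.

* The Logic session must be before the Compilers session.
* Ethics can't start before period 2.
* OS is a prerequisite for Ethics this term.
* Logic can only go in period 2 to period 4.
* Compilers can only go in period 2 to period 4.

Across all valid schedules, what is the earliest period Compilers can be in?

period 3

Compilers is available from period 2; precedence pushes Compilers to at least period 3; Compilers's own window allows nothing later than period 4.
Compilers at period 3 is achievable: OS in period 1, Logic in period 2, Physics in period 1, Systems in period 1, Compilers in period 3, Ethics in period 2.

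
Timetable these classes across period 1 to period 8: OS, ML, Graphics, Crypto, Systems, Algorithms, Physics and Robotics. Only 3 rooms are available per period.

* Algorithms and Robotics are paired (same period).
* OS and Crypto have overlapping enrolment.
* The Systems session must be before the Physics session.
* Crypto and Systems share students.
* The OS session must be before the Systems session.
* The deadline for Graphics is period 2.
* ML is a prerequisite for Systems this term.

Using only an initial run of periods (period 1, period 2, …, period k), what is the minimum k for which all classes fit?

The precedence chain requires at least 3 distinct periods.
With at most 3 per period and 8 classes, at least 3 periods are needed.
3 works (last occupied period: period 3): for example Robotics in period 2, Algorithms in period 2, Systems in period 2, OS in period 1, Physics in period 3, ML in period 1, Crypto in period 3, Graphics in period 1.

3 periods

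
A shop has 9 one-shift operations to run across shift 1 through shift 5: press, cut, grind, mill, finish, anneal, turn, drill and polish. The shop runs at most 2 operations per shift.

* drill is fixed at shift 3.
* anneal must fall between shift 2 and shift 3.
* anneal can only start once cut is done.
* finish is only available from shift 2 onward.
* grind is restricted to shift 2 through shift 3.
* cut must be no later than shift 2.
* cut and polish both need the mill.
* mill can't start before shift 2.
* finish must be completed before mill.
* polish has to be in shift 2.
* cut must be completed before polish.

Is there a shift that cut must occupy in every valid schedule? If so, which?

cut's window is shift 1–shift 2.
polish is fixed at shift 2, and cut can't share a shift with polish.
So cut must be shift 1.

shift 1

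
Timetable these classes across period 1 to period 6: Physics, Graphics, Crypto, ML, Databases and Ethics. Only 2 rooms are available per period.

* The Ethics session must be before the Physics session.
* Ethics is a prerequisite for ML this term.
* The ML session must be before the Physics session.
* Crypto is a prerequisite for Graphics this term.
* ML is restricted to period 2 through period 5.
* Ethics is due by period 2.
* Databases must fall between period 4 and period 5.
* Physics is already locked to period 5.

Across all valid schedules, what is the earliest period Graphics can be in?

Precedence pushes Graphics to at least period 2.
Graphics at period 2 is achievable: Databases in period 4, ML in period 2, Ethics in period 1, Physics in period 5, Crypto in period 1, Graphics in period 2.

period 2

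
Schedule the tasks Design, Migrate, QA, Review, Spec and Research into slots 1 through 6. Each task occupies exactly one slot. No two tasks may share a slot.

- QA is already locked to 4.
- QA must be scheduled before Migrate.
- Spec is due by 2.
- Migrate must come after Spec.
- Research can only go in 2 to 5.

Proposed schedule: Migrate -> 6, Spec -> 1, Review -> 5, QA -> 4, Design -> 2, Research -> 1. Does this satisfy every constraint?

Invalid. Research can only go in 2 to 5.

Migrate must come after Spec — holds.
QA is already locked to 4 — holds.
Spec is due by 2 — holds.
Research can only go in 2 to 5 — violated.
No two tasks may share a slot — violated.
QA must be scheduled before Migrate — holds.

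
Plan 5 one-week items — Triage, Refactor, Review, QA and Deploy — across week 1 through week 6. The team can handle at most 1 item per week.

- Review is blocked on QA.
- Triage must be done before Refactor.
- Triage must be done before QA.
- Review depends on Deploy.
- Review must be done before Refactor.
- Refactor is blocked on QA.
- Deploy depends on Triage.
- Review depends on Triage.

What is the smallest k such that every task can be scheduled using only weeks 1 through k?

5 weeks

The precedence chain requires at least 4 distinct weeks.
With at most 1 per week and 5 tasks, at least 5 weeks are needed.
5 works (last occupied week: week 5): for example Review=week 4, Deploy=week 3, Refactor=week 5, Triage=week 1, QA=week 2.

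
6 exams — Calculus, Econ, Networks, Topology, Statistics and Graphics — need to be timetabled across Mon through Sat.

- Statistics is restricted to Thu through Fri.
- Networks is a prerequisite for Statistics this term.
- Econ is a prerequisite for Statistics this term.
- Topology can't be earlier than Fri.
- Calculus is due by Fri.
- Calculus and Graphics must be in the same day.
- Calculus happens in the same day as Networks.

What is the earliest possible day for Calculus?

Mon

Calculus's own window allows nothing later than Fri; Calculus must be in the same day as Networks, which can't be after Thu, so Calculus is at most Thu.
Calculus at Mon is achievable: Calculus=Mon; Econ=Mon; Statistics=Thu; Networks=Mon; Topology=Fri; Graphics=Mon.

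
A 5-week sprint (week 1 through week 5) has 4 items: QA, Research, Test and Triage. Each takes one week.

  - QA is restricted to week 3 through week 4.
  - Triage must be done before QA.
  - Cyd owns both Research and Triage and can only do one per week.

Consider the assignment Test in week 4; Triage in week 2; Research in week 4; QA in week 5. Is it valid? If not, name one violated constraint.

Triage must be done before QA — holds.
QA is restricted to week 3 through week 4 — violated.
Cyd owns both Research and Triage and can only do one per week — holds.

Invalid. QA is restricted to week 3 through week 4.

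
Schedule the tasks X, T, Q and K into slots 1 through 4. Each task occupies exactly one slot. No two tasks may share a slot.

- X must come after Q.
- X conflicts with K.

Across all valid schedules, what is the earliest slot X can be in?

2

Precedence pushes X to at least 2.
X at 2 is achievable: X in 2, Q in 1, T in 3, K in 4.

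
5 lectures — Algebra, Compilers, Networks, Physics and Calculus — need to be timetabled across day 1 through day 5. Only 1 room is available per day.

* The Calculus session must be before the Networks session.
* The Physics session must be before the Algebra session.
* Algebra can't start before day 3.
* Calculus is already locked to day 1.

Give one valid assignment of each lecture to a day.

Calculus=day 1; Networks=day 4; Physics=day 2; Compilers=day 5; Algebra=day 3

Checking: Calculus(day 1) before Networks(day 4); Physics(day 2) before Algebra(day 3); Algebra=day 3 in [day 3,day 5]; Calculus=day 1 in [day 1,day 1]; max 1 per day (cap 1).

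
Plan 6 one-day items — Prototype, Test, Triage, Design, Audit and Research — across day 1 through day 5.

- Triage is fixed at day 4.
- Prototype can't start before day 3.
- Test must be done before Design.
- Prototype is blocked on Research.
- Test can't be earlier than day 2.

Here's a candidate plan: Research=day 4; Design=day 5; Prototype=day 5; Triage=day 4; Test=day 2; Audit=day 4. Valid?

Prototype can't start before day 3 — holds.
Triage is fixed at day 4 — holds.
Prototype is blocked on Research — holds.
Test must be done before Design — holds.
Test can't be earlier than day 2 — holds.

Valid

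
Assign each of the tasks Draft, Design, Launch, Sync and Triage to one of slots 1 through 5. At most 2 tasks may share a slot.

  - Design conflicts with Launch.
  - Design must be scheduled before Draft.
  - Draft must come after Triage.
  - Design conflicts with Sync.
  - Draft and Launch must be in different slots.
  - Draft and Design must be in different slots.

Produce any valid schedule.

Draft in 2; Triage in 1; Launch in 3; Design in 1; Sync in 2

Checking: Triage(1) before Draft(2); Design(1) before Draft(2); Draft(2) != Launch(3); Draft(2) != Design(1); Design(1) != Launch(3); Design(1) != Sync(2); max 2 per slot (cap 2).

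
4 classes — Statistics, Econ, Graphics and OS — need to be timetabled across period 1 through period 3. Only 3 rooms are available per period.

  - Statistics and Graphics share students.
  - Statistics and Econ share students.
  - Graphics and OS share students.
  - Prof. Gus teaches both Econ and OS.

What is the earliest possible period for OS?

period 1

OS at period 1 is achievable: Graphics -> period 2; Econ -> period 2; OS -> period 1; Statistics -> period 1.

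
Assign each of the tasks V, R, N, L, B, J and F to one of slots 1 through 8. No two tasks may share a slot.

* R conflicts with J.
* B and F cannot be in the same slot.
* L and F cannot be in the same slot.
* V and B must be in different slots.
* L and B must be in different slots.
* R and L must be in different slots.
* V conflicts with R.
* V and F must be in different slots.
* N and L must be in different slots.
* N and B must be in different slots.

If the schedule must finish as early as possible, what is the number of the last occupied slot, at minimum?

7

With at most 1 per slot and 7 tasks, at least 7 slots are needed.
7 works (last occupied slot: 7): for example F=7, J=6, B=5, R=2, N=3, L=4, V=1.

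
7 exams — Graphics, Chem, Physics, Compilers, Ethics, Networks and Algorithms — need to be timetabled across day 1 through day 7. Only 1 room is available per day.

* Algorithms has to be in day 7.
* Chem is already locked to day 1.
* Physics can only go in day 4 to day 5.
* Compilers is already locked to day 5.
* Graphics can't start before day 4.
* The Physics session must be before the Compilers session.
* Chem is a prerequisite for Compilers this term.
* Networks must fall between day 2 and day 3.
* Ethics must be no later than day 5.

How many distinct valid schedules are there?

Enumerating: Ethics -> day 3; Algorithms -> day 7; Graphics -> day 6; Chem -> day 1; Compilers -> day 5; Physics -> day 4; Networks -> day 2 | Chem=day 1; Compilers=day 5; Ethics=day 2; Graphics=day 6; Physics=day 4; Algorithms=day 7; Networks=day 3.

2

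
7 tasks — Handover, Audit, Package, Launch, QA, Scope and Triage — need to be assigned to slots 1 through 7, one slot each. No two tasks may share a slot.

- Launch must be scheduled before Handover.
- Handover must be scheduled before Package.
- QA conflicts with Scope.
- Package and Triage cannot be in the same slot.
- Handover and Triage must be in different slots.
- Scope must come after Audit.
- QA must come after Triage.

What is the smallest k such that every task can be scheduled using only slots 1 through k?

The precedence chain requires at least 3 distinct slots.
With at most 1 per slot and 7 tasks, at least 7 slots are needed.
7 works (last occupied slot: 7): for example Triage -> 5, QA -> 6, Launch -> 1, Package -> 4, Handover -> 2, Audit -> 3, Scope -> 7.

7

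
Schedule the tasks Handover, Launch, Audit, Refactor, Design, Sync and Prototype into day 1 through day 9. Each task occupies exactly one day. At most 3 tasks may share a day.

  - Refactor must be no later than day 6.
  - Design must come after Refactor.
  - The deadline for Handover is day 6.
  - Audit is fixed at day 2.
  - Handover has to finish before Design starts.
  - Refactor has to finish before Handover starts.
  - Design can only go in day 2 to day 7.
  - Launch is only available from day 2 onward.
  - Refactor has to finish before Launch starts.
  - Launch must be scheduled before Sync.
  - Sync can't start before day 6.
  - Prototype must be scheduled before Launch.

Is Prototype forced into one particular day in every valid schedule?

No

Prototype can be day 1 (e.g. Design in day 3, Handover in day 2, Prototype in day 1, Launch in day 2, Sync in day 6, Audit in day 2, Refactor in day 1) or day 2 (e.g. Handover=day 2, Audit=day 2, Prototype=day 2, Refactor=day 1, Launch=day 3, Design=day 3, Sync=day 6).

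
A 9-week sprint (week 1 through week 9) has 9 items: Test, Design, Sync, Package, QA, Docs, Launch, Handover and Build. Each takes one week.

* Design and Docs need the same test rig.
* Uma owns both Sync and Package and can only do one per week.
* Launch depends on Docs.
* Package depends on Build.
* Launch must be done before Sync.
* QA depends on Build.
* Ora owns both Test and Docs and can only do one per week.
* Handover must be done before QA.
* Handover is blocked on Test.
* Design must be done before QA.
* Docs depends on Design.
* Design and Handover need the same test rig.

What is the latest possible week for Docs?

Precedence pushes Docs to at least week 2; downstream work caps Docs at week 7.
Docs at week 7 is achievable: Design -> week 1, Sync -> week 9, Handover -> week 2, Docs -> week 7, Launch -> week 8, Test -> week 1, Package -> week 2, Build -> week 1, QA -> week 3.

week 7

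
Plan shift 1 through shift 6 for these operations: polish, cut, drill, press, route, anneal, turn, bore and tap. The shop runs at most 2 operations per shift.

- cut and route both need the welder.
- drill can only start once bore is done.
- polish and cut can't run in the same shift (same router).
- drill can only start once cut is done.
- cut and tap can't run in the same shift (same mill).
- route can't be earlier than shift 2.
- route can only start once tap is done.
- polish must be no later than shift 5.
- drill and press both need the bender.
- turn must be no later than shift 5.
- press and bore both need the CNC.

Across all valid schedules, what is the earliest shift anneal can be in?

anneal at shift 1 is achievable: turn in shift 3, anneal in shift 1, tap in shift 1, bore in shift 4, drill in shift 5, route in shift 2, polish in shift 2, cut in shift 3, press in shift 6.

shift 1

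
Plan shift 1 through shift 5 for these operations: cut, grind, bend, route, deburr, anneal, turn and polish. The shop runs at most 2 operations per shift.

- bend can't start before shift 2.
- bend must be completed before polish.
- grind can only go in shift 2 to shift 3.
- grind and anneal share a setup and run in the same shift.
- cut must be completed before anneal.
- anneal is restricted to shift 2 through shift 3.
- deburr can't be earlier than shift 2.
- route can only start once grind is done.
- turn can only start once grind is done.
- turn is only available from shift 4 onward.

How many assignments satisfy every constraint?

46

Splitting on cut: it can be shift 1 (38), shift 2 (8). Listing each branch's schedules as (grind, bend, route, deburr, anneal, turn, polish) by shift number:
cut=shift 1: (2,3,3,4,2,4,5) (2,3,3,4,2,5,4) (2,3,3,4,2,5,5) (2,3,3,5,2,4,4) (2,3,3,5,2,4,5) (2,3,3,5,2,5,4) (2,3,4,3,2,4,5) (2,3,4,3,2,5,4) (2,3,4,3,2,5,5) (2,3,4,4,2,5,5) (2,3,4,5,2,4,5) (2,3,4,5,2,5,4) (2,3,5,3,2,4,4) (2,3,5,3,2,4,5) (2,3,5,3,2,5,4) (2,3,5,4,2,4,5) (2,3,5,4,2,5,4) (2,3,5,5,2,4,4) (2,4,3,3,2,4,5) (2,4,3,3,2,5,5) (2,4,3,4,2,5,5) (2,4,3,5,2,4,5) (2,4,4,3,2,5,5) (2,4,5,3,2,4,5) (3,2,4,2,3,4,5) (3,2,4,2,3,5,4) (3,2,4,2,3,5,5) (3,2,4,4,3,5,5) (3,2,4,5,3,4,5) (3,2,4,5,3,5,4) (3,2,5,2,3,4,4) (3,2,5,2,3,4,5) (3,2,5,2,3,5,4) (3,2,5,4,3,4,5) (3,2,5,4,3,5,4) (3,2,5,5,3,4,4) (3,4,4,2,3,5,5) (3,4,5,2,3,4,5) — 38.
cut=shift 2: (3,2,4,4,3,5,5) (3,2,4,5,3,4,5) (3,2,4,5,3,5,4) (3,2,5,4,3,4,5) (3,2,5,4,3,5,4) (3,2,5,5,3,4,4) (3,4,4,2,3,5,5) (3,4,5,2,3,4,5) — 8.
Summing: 38 + 8 = 46.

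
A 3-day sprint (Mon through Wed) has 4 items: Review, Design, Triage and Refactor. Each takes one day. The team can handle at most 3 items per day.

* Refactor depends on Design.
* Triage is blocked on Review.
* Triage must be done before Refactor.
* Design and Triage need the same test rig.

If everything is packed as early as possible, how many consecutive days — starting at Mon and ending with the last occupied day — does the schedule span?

3

The precedence chain requires at least 3 distinct days.
With at most 3 per day and 4 tasks, at least 2 days are needed.
3 works (last occupied day: Wed): for example Triage=Tue; Refactor=Wed; Design=Mon; Review=Mon.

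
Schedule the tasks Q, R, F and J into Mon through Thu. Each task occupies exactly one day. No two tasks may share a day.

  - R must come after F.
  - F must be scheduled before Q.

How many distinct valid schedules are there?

Splitting on Q: it can be Tue (2), Wed (3), Thu (3). Listing each branch's schedules as (R, F, J):
Q=Tue: (Wed,Mon,Thu) (Thu,Mon,Wed) — 2.
Q=Wed: (Tue,Mon,Thu) (Thu,Mon,Tue) (Thu,Tue,Mon) — 3.
Q=Thu: (Tue,Mon,Wed) (Wed,Mon,Tue) (Wed,Tue,Mon) — 3.
Summing: 2 + 3 + 3 = 8.

8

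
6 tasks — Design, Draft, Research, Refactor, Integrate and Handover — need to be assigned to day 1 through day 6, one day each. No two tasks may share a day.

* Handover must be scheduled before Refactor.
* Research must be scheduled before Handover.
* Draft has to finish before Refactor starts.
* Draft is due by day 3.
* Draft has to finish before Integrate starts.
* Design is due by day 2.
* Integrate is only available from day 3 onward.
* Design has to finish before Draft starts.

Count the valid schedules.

Splitting on Design: it can be day 1 (7), day 2 (3). Listing each branch's schedules as (Draft, Research, Refactor, Integrate, Handover) by day number:
Design=day 1: (2,3,5,6,4) (2,3,6,4,5) (2,3,6,5,4) (2,4,6,3,5) (3,2,5,6,4) (3,2,6,4,5) (3,2,6,5,4) — 7.
Design=day 2: (3,1,5,6,4) (3,1,6,4,5) (3,1,6,5,4) — 3.
Summing: 7 + 3 = 10.

10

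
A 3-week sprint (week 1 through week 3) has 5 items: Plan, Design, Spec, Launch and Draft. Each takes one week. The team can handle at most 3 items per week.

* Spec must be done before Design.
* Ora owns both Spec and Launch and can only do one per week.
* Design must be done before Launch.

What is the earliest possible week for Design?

week 2

Precedence pushes Design to at least week 2; downstream work caps Design at week 2.
Design at week 2 is achievable: Draft in week 1; Launch in week 3; Spec in week 1; Plan in week 1; Design in week 2.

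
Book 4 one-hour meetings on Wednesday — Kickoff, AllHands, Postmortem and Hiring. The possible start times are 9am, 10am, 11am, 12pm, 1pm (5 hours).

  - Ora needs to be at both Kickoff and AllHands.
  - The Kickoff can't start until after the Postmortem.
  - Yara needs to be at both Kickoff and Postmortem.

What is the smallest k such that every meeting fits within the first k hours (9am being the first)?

2 hours

The precedence chain requires at least 2 distinct hours.
2 works (last occupied hour: 10am): for example AllHands=9am; Postmortem=9am; Kickoff=10am; Hiring=9am.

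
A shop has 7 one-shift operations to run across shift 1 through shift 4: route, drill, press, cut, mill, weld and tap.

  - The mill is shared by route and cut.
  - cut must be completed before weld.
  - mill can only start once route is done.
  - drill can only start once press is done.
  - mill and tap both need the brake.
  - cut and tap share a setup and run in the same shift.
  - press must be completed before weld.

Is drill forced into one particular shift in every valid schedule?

drill can be shift 2 (e.g. cut -> shift 1, route -> shift 2, tap -> shift 1, weld -> shift 2, drill -> shift 2, mill -> shift 3, press -> shift 1) or shift 3 (e.g. route -> shift 2, cut -> shift 1, mill -> shift 3, drill -> shift 3, weld -> shift 2, tap -> shift 1, press -> shift 1).

No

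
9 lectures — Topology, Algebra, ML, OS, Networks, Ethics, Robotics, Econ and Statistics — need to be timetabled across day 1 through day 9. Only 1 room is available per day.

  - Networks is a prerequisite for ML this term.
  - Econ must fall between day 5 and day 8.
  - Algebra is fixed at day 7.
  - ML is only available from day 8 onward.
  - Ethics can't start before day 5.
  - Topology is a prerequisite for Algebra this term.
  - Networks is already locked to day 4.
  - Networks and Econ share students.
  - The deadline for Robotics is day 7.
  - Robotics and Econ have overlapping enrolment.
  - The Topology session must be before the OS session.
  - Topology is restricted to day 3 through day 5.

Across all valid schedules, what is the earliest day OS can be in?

Precedence pushes OS to at least day 4.
OS at day 5 is achievable: Networks -> day 4; Algebra -> day 7; Topology -> day 3; ML -> day 8; Statistics -> day 2; Robotics -> day 1; OS -> day 5; Econ -> day 6; Ethics -> day 9.
Nothing earlier works — the conflict and capacity constraints rule out every day before day 5.

day 5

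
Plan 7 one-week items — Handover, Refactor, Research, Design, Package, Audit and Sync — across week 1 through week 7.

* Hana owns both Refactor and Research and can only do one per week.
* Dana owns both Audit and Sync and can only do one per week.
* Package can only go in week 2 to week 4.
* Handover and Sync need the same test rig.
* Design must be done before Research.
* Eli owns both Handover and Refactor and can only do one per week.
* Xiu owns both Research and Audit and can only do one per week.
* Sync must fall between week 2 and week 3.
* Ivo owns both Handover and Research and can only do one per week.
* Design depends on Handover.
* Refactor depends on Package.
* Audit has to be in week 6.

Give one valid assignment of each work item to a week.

Handover in week 1, Design in week 2, Audit in week 6, Sync in week 2, Package in week 2, Refactor in week 3, Research in week 4

Checking: Package(week 2) before Refactor(week 3); Handover(week 1) before Design(week 2); Design(week 2) before Research(week 4); Research(week 4) != Audit(week 6); Refactor(week 3) != Research(week 4); Handover(week 1) != Research(week 4); Audit(week 6) != Sync(week 2); Handover(week 1) != Refactor(week 3); Handover(week 1) != Sync(week 2); Audit=week 6 in [week 6,week 6]; Sync=week 2 in [week 2,week 3]; Package=week 2 in [week 2,week 4].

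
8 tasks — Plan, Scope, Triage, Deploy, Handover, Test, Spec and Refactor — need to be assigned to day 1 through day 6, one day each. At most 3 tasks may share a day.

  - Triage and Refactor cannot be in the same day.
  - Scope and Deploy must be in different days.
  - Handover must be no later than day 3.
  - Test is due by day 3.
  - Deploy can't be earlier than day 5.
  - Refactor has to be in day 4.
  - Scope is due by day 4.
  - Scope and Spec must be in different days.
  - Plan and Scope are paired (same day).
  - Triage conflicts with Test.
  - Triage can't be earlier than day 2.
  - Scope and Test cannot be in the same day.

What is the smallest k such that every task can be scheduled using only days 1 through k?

With at most 3 per day and 8 tasks, at least 3 days are needed.
Deploy can't be placed before day 5, so the schedule must run through at least day 5.
5 works (last occupied day: day 5): for example Plan=day 2; Handover=day 1; Refactor=day 4; Scope=day 2; Deploy=day 5; Triage=day 2; Spec=day 1; Test=day 1.

5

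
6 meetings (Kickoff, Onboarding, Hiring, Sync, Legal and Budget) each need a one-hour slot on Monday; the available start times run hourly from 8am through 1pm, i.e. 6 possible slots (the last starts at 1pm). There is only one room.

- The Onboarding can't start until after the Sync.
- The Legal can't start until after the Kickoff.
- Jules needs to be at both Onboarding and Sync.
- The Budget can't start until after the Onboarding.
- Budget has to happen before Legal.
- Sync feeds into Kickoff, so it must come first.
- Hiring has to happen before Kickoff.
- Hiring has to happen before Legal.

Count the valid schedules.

9

Splitting on Kickoff: it can be 10am (2), 11am (3), 12pm (4). Listing each branch's schedules as (Onboarding, Hiring, Sync, Legal, Budget):
Kickoff=10am: (11am,8am,9am,1pm,12pm) (11am,9am,8am,1pm,12pm) — 2.
Kickoff=11am: (9am,10am,8am,1pm,12pm) (10am,8am,9am,1pm,12pm) (10am,9am,8am,1pm,12pm) — 3.
Kickoff=12pm: (9am,10am,8am,1pm,11am) (9am,11am,8am,1pm,10am) (10am,8am,9am,1pm,11am) (10am,9am,8am,1pm,11am) — 4.
Summing: 2 + 3 + 4 = 9.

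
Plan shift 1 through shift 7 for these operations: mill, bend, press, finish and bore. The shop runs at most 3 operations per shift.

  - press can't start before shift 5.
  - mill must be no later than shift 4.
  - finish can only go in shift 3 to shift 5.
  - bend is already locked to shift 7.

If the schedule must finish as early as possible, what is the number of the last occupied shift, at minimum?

7

With at most 3 per shift and 5 operations, at least 2 shifts are needed.
bend can't be placed before shift 7, so the schedule must run through at least shift 7.
7 works (last occupied shift: shift 7): for example bore in shift 1; mill in shift 1; press in shift 5; finish in shift 3; bend in shift 7.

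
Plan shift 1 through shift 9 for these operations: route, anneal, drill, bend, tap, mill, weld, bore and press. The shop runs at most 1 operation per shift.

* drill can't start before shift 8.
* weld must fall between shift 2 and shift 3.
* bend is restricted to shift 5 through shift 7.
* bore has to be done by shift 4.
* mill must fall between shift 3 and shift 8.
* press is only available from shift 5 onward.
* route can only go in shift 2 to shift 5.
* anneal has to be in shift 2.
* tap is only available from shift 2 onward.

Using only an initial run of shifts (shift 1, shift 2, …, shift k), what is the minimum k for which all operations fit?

With at most 1 per shift and 9 operations, at least 9 shifts are needed.
drill can't be placed before shift 8, so the schedule must run through at least shift 8.
9 works (last occupied shift: shift 9): for example tap=shift 9, bend=shift 5, weld=shift 3, mill=shift 7, anneal=shift 2, drill=shift 8, bore=shift 1, press=shift 6, route=shift 4.

9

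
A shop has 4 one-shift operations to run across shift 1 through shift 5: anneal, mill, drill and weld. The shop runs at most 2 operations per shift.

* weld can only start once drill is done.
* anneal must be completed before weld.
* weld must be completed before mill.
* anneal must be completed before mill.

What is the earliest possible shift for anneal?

Downstream work caps anneal at shift 3.
anneal at shift 1 is achievable: mill in shift 3; weld in shift 2; anneal in shift 1; drill in shift 1.

shift 1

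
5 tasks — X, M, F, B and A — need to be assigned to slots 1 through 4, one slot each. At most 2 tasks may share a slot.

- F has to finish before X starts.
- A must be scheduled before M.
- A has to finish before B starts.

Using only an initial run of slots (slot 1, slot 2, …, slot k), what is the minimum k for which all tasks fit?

3

The precedence chain requires at least 2 distinct slots.
With at most 2 per slot and 5 tasks, at least 3 slots are needed.
3 works (last occupied slot: 3): for example X -> 2; M -> 2; A -> 1; F -> 1; B -> 3.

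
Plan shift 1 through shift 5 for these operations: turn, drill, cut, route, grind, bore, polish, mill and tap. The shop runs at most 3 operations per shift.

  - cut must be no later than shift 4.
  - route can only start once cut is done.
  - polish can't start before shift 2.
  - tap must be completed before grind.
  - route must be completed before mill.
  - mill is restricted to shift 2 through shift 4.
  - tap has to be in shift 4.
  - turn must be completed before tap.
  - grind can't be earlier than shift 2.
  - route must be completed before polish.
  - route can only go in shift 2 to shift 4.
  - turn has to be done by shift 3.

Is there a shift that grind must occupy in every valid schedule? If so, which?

Grind is available from shift 2; precedence pushes grind to at least shift 5.
So grind is pinned to shift 5.

shift 5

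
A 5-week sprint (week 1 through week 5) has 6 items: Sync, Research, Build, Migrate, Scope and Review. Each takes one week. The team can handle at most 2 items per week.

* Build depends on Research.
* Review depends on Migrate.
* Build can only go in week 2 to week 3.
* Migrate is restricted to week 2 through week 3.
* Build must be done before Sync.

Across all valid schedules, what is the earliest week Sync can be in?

Precedence pushes Sync to at least week 3.
Sync at week 3 is achievable: Review=week 3, Build=week 2, Sync=week 3, Migrate=week 2, Research=week 1, Scope=week 1.

week 3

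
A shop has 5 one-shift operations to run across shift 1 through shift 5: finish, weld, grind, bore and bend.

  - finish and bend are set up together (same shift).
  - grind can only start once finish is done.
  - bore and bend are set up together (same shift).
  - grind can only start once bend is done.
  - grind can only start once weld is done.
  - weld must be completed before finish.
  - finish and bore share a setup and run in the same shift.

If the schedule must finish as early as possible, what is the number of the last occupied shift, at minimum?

3

The precedence chain requires at least 3 distinct shifts.
3 works (last occupied shift: shift 3): for example bend in shift 2, finish in shift 2, weld in shift 1, grind in shift 3, bore in shift 2.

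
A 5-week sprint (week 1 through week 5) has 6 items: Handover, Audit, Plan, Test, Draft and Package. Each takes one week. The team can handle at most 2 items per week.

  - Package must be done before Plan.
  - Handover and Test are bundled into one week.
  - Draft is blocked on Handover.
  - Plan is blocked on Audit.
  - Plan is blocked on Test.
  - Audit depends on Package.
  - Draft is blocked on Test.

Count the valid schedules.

Splitting on Handover: it can be week 1 (16), week 2 (12), week 3 (8), week 4 (3). Listing each branch's schedules as (Audit, Plan, Test, Draft, Package) by week number:
Handover=week 1: (3,4,1,2,2) (3,4,1,3,2) (3,4,1,4,2) (3,4,1,5,2) (3,5,1,2,2) (3,5,1,3,2) (3,5,1,4,2) (3,5,1,5,2) (4,5,1,2,2) (4,5,1,2,3) (4,5,1,3,2) (4,5,1,3,3) (4,5,1,4,2) (4,5,1,4,3) (4,5,1,5,2) (4,5,1,5,3) — 16.
Handover=week 2: (3,4,2,3,1) (3,4,2,4,1) (3,4,2,5,1) (3,5,2,3,1) (3,5,2,4,1) (3,5,2,5,1) (4,5,2,3,1) (4,5,2,3,3) (4,5,2,4,1) (4,5,2,4,3) (4,5,2,5,1) (4,5,2,5,3) — 12.
Handover=week 3: (2,4,3,4,1) (2,4,3,5,1) (2,5,3,4,1) (2,5,3,5,1) (4,5,3,4,1) (4,5,3,4,2) (4,5,3,5,1) (4,5,3,5,2) — 8.
Handover=week 4: (2,5,4,5,1) (3,5,4,5,1) (3,5,4,5,2) — 3.
Summing: 16 + 12 + 8 + 3 = 39.

39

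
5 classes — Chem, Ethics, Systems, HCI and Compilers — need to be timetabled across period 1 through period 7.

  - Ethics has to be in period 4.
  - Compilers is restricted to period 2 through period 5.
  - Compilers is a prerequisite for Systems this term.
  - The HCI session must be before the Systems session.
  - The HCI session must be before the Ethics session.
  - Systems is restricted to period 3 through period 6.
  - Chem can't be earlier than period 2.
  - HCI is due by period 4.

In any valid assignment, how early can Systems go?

Systems is available from period 3; Systems's own window allows nothing later than period 6.
Systems at period 3 is achievable: Ethics=period 4; Systems=period 3; HCI=period 1; Compilers=period 2; Chem=period 2.

period 3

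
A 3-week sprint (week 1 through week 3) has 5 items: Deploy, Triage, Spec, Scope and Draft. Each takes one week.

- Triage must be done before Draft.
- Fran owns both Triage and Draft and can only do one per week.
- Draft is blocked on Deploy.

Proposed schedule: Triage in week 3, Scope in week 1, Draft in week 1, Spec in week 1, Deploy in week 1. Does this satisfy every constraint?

Draft is blocked on Deploy — violated.
Fran owns both Triage and Draft and can only do one per week — holds.
Triage must be done before Draft — violated.

No — it violates: Triage must be done before Draft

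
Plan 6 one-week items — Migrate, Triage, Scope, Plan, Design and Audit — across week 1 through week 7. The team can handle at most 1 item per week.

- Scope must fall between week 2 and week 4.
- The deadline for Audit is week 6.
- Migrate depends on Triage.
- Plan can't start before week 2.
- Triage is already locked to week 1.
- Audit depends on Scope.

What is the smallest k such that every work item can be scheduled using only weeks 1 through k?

The precedence chain requires at least 2 distinct weeks.
With at most 1 per week and 6 work items, at least 6 weeks are needed.
Propagating the time windows through the other constraints, Audit can't land before week 3, so the schedule must run through at least week 3.
6 works (last occupied week: week 6): for example Scope -> week 2; Migrate -> week 4; Triage -> week 1; Audit -> week 5; Design -> week 6; Plan -> week 3.

6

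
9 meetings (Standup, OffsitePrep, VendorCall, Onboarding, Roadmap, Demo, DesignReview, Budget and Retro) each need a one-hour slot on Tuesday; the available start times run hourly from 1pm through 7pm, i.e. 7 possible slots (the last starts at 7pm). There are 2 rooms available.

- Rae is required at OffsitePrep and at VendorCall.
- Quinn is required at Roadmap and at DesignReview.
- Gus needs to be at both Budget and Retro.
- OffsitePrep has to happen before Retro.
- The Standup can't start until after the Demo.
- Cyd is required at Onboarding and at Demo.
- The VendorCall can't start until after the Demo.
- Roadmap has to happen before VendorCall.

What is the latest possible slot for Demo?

6pm

Downstream work caps Demo at 6pm.
Demo at 6pm is achievable: OffsitePrep=1pm, Standup=7pm, Budget=3pm, DesignReview=3pm, Retro=2pm, Demo=6pm, VendorCall=7pm, Roadmap=1pm, Onboarding=2pm.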